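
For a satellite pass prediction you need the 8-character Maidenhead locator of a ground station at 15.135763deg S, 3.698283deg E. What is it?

JH14uu37

Add 180° to longitude and 90° to latitude: 183.69828, 74.86424.
Field (20°×10°, letters A–R): lon ⌊183.69828/20⌋ = 9 → J; lat ⌊74.86424/10⌋ = 7 → H.
Square (2°×1°, digits 0–9): lon ⌊3.69828/2⌋ = 1; lat ⌊4.86424/1⌋ = 4.
Subsquare (5′×2.5′, letters a–x): lon ⌊1.69828/0.0833333⌋ = 20 → u; lat ⌊0.86424/0.0416667⌋ = 20 → u.
Extended square (30″×15″, digits 0–9): lon ⌊0.03162/0.00833333⌋ = 3; lat ⌊0.03090/0.00416667⌋ = 7.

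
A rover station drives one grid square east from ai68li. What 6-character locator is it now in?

Longitude subsquare l = 11; +1 → 12 = m.
The latitude characters are unchanged.

AI68mi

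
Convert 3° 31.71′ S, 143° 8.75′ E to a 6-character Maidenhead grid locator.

QI16nl

Shift to the Maidenhead origin (180°W, 90°S): lon 323.1458, lat 86.4715.
Field: 323.1458/20 → 16 → Q, 86.4715/10 → 8 → I; chars QI.
Square: 3.1458/2 → 1, 6.4715/1 → 6; chars 16.
Subsquare: 1.1458/0.0833333 → 13 → n, 0.4715/0.0416667 → 11 → l; chars nl.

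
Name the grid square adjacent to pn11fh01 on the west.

Longitude extended square 0; −1 → -1, wraps to 9, carry into subsquare.
Longitude subsquare f = 5; −1 → 4 = e.
The latitude characters are unchanged.

PN11eh91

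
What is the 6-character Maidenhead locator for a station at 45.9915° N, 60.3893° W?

FN95tx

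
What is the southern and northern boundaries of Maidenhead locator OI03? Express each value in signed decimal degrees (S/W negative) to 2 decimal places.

-7.00, -6.00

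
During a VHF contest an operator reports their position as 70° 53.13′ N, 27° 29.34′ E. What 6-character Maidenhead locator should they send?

Add 180° to longitude and 90° to latitude: 207.4890, 160.8855.
Field: lon ⌊207.4890/20⌋ = 10 → K; lat ⌊160.8855/10⌋ = 16 → Q.
Square: lon ⌊7.4890/2⌋ = 3; lat ⌊0.8855/1⌋ = 0.
Subsquare: lon ⌊1.4890/0.0833333⌋ = 17 → r; lat ⌊0.8855/0.0416667⌋ = 21 → v.

KQ30rv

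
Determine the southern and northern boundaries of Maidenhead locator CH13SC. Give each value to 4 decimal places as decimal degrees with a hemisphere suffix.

16.9167° S, 16.8750° S

Field C=2, H=7: +2·20° lon, +7·10° lat → SW at lon -140°, lat -20°.
Square 1, 3: +1·2° lon, +3·1° lat → SW at lon -138°, lat -17°.
Subsquare s=18, c=2: +18·0.0833333° lon, +2·0.0416667° lat → SW at lon -136.5°, lat -16.9167°.
Cell spans 0.0833333° lon × 0.0416667° lat.
south 16.9167° S, north 16.8750° S.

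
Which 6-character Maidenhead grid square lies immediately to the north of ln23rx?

LN24ra

Latitude subsquare x = 23; +1 → 24, wraps to 0 = a, carry into square.
Latitude square 3; +1 → 4.
The longitude characters are unchanged.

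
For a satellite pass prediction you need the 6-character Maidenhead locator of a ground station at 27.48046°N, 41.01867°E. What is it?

LL07ml

Add 180° to longitude and 90° to latitude: 221.0187, 117.4805.
Field: lon ⌊221.0187/20⌋ = 11 → L; lat ⌊117.4805/10⌋ = 11 → L.
Square: lon ⌊1.0187/2⌋ = 0; lat ⌊7.4805/1⌋ = 7.
Subsquare: lon ⌊1.0187/0.0833333⌋ = 12 → m; lat ⌊0.4805/0.0416667⌋ = 11 → l.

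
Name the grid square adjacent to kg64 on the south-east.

KG73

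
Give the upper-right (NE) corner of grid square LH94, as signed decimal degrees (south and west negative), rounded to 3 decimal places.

Field L=11, H=7: +11·20° lon, +7·10° lat → SW at lon 40°, lat -20°.
Square 9, 4: +9·2° lon, +4·1° lat → SW at lon 58°, lat -16°.
Cell spans 2° lon × 1° lat. NE corner is SW corner plus one full cell.
latitude -15.000, longitude 60.000.

-15.000, 60.000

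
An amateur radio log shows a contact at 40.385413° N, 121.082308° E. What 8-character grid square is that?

Offset from 180°W / 90°S: lon 301.08231°, lat 130.38541°.
Field (20°×10°, letters A–R): 301.08231/20 → 15 → P, 130.38541/10 → 13 → N; chars PN.
Square (2°×1°, digits 0–9): 1.08231/2 → 0, 0.38541/1 → 0; chars 00.
Subsquare (5′×2.5′, letters a–x): 1.08231/0.0833333 → 12 → m, 0.38541/0.0416667 → 9 → j; chars mj.
Extended square (30″×15″, digits 0–9): 0.08231/0.00833333 → 9, 0.01041/0.00416667 → 2; chars 92.

PN00mj92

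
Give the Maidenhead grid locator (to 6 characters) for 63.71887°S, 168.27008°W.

Shift to the Maidenhead origin (180°W, 90°S): lon 11.7299, lat 26.2811.
Field (20°×10°, letters A–R): 11.7299/20 → 0 → A, 26.2811/10 → 2 → C; chars AC.
Square (2°×1°, digits 0–9): 11.7299/2 → 5, 6.2811/1 → 6; chars 56.
Subsquare (5′×2.5′, letters a–x): 1.7299/0.0833333 → 20 → u, 0.2811/0.0416667 → 6 → g; chars ug.

AC56ug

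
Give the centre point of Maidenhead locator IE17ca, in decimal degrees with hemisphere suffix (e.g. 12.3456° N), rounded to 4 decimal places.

Field I=8, E=4: +8·20° lon, +4·10° lat → SW at lon -20°, lat -50°.
Square 1, 7: +1·2° lon, +7·1° lat → SW at lon -18°, lat -43°.
Subsquare c=2, a=0: +2·0.0833333° lon, +0·0.0416667° lat → SW at lon -17.8333°, lat -43°.
Cell spans 0.0833333° lon × 0.0416667° lat. Centre is SW corner plus half of each.
latitude 42.9792° S, longitude 17.7917° W.

42.9792° S, 17.7917° W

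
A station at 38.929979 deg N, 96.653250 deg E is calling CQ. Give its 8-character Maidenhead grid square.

Add 180° to longitude and 90° to latitude: 276.65325, 128.92998.
Field: lon ⌊276.65325/20⌋ = 13 → N; lat ⌊128.92998/10⌋ = 12 → M.
Square: lon ⌊16.65325/2⌋ = 8; lat ⌊8.92998/1⌋ = 8.
Subsquare: lon ⌊0.65325/0.0833333⌋ = 7 → h; lat ⌊0.92998/0.0416667⌋ = 22 → w.
Extended square: lon ⌊0.06992/0.00833333⌋ = 8; lat ⌊0.01331/0.00416667⌋ = 3.

NM88hw83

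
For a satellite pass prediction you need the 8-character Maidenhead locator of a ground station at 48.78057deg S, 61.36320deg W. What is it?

Offset from 180°W / 90°S: lon 118.63680°, lat 41.21943°.
Field (20°×10°, letters A–R): lon ⌊118.63680/20⌋ = 5 → F; lat ⌊41.21943/10⌋ = 4 → E.
Square (2°×1°, digits 0–9): lon ⌊18.63680/2⌋ = 9; lat ⌊1.21943/1⌋ = 1.
Subsquare (5′×2.5′, letters a–x): lon ⌊0.63680/0.0833333⌋ = 7 → h; lat ⌊0.21943/0.0416667⌋ = 5 → f.
Extended square (30″×15″, digits 0–9): lon ⌊0.05347/0.00833333⌋ = 6; lat ⌊0.01110/0.00416667⌋ = 2.

FE91hf62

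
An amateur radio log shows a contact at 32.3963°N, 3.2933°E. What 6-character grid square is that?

JM12pj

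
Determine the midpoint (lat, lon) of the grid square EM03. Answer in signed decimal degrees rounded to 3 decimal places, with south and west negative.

33.500, -99.000

Field E=4, M=12: +4·20° lon, +12·10° lat → SW at lon -100°, lat 30°.
Square 0, 3: +0·2° lon, +3·1° lat → SW at lon -100°, lat 33°.
Cell spans 2° lon × 1° lat. Centre is SW corner plus half of each.
latitude 33.500, longitude -99.000.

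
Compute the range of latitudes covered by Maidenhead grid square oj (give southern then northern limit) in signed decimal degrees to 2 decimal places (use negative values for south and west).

Field O=14, J=9: +14·20° lon, +9·10° lat → SW at lon 100°, lat 0°.
Cell spans 20° lon × 10° lat.
south 0.00, north 10.00.

0.00, 10.00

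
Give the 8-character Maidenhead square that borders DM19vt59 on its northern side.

DM19vu50

Latitude extended square 9; +1 → 10, wraps to 0, carry into subsquare.
Latitude subsquare t = 19; +1 → 20 = u.
The longitude characters are unchanged.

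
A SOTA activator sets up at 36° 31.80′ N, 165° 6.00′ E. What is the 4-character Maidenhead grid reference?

RM26

Add 180° to longitude and 90° to latitude: 345.10, 126.53.
Field: 345.10/20 → 17 → R, 126.53/10 → 12 → M; chars RM.
Square: 5.10/2 → 2, 6.53/1 → 6; chars 26.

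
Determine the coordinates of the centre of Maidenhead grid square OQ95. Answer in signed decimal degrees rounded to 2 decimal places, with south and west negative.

75.50, 119.00

Field O=14, Q=16: +14·20° lon, +16·10° lat → SW at lon 100°, lat 70°.
Square 9, 5: +9·2° lon, +5·1° lat → SW at lon 118°, lat 75°.
Cell spans 2° lon × 1° lat. Centre is SW corner plus half of each.
latitude 75.50, longitude 119.00.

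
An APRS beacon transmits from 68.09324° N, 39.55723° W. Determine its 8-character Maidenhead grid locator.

HP08fc32

Shift to the Maidenhead origin (180°W, 90°S): lon 140.44277, lat 158.09324.
Field: lon ⌊140.44277/20⌋ = 7 → H; lat ⌊158.09324/10⌋ = 15 → P.
Square: lon ⌊0.44277/2⌋ = 0; lat ⌊8.09324/1⌋ = 8.
Subsquare: lon ⌊0.44277/0.0833333⌋ = 5 → f; lat ⌊0.09324/0.0416667⌋ = 2 → c.
Extended square: lon ⌊0.02610/0.00833333⌋ = 3; lat ⌊0.00991/0.00416667⌋ = 2.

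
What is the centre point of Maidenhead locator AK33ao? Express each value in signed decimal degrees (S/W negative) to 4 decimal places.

Field A=0, K=10: +0·20° lon, +10·10° lat → SW at lon -180°, lat 10°.
Square 3, 3: +3·2° lon, +3·1° lat → SW at lon -174°, lat 13°.
Subsquare a=0, o=14: +0·0.0833333° lon, +14·0.0416667° lat → SW at lon -174°, lat 13.5833°.
Cell spans 0.0833333° lon × 0.0416667° lat. Centre is SW corner plus half of each.
latitude 13.6042, longitude -173.9583.

13.6042, -173.9583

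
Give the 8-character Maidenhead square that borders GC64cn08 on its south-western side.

Longitude extended square 0; −1 → -1, wraps to 9, carry into subsquare.
Longitude subsquare c = 2; −1 → 1 = b.
Latitude extended square 8; −1 → 7.

GC64bn97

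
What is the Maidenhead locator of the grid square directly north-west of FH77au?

FH67xv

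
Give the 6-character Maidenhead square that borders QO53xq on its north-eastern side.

Longitude subsquare x = 23; +1 → 24, wraps to 0 = a, carry into square.
Longitude square 5; +1 → 6.
Latitude subsquare q = 16; +1 → 17 = r.

QO63ar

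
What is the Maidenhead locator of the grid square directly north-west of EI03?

DI94

Longitude square 0; −1 → -1, wraps to 9, carry into field.
Longitude field E = 4; −1 → 3 = D.
Latitude square 3; +1 → 4.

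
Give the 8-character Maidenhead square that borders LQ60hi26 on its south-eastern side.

Longitude extended square 2; +1 → 3.
Latitude extended square 6; −1 → 5.

LQ60hi35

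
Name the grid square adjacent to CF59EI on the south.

Latitude subsquare i = 8; −1 → 7 = h.
The longitude characters are unchanged.

CF59eh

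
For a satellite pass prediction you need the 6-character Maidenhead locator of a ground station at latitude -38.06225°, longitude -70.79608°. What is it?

Add 180° to longitude and 90° to latitude: 109.2039, 51.9378.
Field: lon ⌊109.2039/20⌋ = 5 → F; lat ⌊51.9378/10⌋ = 5 → F.
Square: lon ⌊9.2039/2⌋ = 4; lat ⌊1.9378/1⌋ = 1.
Subsquare: lon ⌊1.2039/0.0833333⌋ = 14 → o; lat ⌊0.9378/0.0416667⌋ = 22 → w.

FF41ow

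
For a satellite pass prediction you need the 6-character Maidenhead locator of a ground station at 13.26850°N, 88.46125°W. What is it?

EK53sg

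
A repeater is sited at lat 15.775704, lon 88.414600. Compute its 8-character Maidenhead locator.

NK45es96

Add 180° to longitude and 90° to latitude: 268.41460, 105.77570.
Field: lon ⌊268.41460/20⌋ = 13 → N; lat ⌊105.77570/10⌋ = 10 → K.
Square: lon ⌊8.41460/2⌋ = 4; lat ⌊5.77570/1⌋ = 5.
Subsquare: lon ⌊0.41460/0.0833333⌋ = 4 → e; lat ⌊0.77570/0.0416667⌋ = 18 → s.
Extended square: lon ⌊0.08127/0.00833333⌋ = 9; lat ⌊0.02570/0.00416667⌋ = 6.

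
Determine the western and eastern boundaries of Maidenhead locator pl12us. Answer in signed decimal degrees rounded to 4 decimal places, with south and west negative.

Field P=15, L=11: +15·20° lon, +11·10° lat → SW at lon 120°, lat 20°.
Square 1, 2: +1·2° lon, +2·1° lat → SW at lon 122°, lat 22°.
Subsquare u=20, s=18: +20·0.0833333° lon, +18·0.0416667° lat → SW at lon 123.667°, lat 22.75°.
Cell spans 0.0833333° lon × 0.0416667° lat.
west 123.6667, east 123.7500.

123.6667, 123.7500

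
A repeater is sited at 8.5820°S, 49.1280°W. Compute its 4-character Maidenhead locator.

Add 180° to longitude and 90° to latitude: 130.87, 81.42.
Field (20°×10°, letters A–R): lon ⌊130.87/20⌋ = 6 → G; lat ⌊81.42/10⌋ = 8 → I.
Square (2°×1°, digits 0–9): lon ⌊10.87/2⌋ = 5; lat ⌊1.42/1⌋ = 1.

GI51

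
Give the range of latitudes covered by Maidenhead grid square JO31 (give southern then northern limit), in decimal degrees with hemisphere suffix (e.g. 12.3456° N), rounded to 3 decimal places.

51.000° N, 52.000° N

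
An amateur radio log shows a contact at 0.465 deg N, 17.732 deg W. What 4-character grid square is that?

IJ10

Shift to the Maidenhead origin (180°W, 90°S): lon 162.27, lat 90.47.
Field (20°×10°, letters A–R): lon ⌊162.27/20⌋ = 8 → I; lat ⌊90.47/10⌋ = 9 → J.
Square (2°×1°, digits 0–9): lon ⌊2.27/2⌋ = 1; lat ⌊0.47/1⌋ = 0.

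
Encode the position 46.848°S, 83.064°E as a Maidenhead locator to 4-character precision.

Shift to the Maidenhead origin (180°W, 90°S): lon 263.06, lat 43.15.
Field: 263.06/20 → 13 → N, 43.15/10 → 4 → E; chars NE.
Square: 3.06/2 → 1, 3.15/1 → 3; chars 13.

NE13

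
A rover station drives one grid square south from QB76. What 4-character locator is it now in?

QB75

Latitude square 6; −1 → 5.
The longitude characters are unchanged.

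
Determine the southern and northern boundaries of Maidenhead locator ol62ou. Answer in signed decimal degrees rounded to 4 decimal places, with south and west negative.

22.8333, 22.8750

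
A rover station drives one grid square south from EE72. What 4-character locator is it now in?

Latitude square 2; −1 → 1.
The longitude characters are unchanged.

EE71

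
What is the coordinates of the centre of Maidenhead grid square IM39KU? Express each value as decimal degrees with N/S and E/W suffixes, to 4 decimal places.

Field I=8, M=12: +8·20° lon, +12·10° lat → SW at lon -20°, lat 30°.
Square 3, 9: +3·2° lon, +9·1° lat → SW at lon -14°, lat 39°.
Subsquare k=10, u=20: +10·0.0833333° lon, +20·0.0416667° lat → SW at lon -13.1667°, lat 39.8333°.
Cell spans 0.0833333° lon × 0.0416667° lat. Centre is SW corner plus half of each.
latitude 39.8542° N, longitude 13.1250° W.

39.8542° N, 13.1250° W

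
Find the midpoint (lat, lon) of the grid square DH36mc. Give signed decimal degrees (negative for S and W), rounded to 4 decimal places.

-13.8958, -112.9583

Field D=3, H=7: +3·20° lon, +7·10° lat → SW at lon -120°, lat -20°.
Square 3, 6: +3·2° lon, +6·1° lat → SW at lon -114°, lat -14°.
Subsquare m=12, c=2: +12·0.0833333° lon, +2·0.0416667° lat → SW at lon -113°, lat -13.9167°.
Cell spans 0.0833333° lon × 0.0416667° lat. Centre is SW corner plus half of each.
latitude -13.8958, longitude -112.9583.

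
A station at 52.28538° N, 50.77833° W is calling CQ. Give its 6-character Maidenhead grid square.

Offset from 180°W / 90°S: lon 129.2217°, lat 142.2854°.
Field: lon ⌊129.2217/20⌋ = 6 → G; lat ⌊142.2854/10⌋ = 14 → O.
Square: lon ⌊9.2217/2⌋ = 4; lat ⌊2.2854/1⌋ = 2.
Subsquare: lon ⌊1.2217/0.0833333⌋ = 14 → o; lat ⌊0.2854/0.0416667⌋ = 6 → g.

GO42og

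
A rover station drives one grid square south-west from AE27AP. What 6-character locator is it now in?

AE17xo

Longitude subsquare a = 0; −1 → -1, wraps to 23 = x, carry into square.
Longitude square 2; −1 → 1.
Latitude subsquare p = 15; −1 → 14 = o.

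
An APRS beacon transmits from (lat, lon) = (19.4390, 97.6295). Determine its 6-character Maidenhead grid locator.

NK89tk

Offset from 180°W / 90°S: lon 277.6295°, lat 109.4390°.
Field (20°×10°, letters A–R): 277.6295/20 → 13 → N, 109.4390/10 → 10 → K; chars NK.
Square (2°×1°, digits 0–9): 17.6295/2 → 8, 9.4390/1 → 9; chars 89.
Subsquare (5′×2.5′, letters a–x): 1.6295/0.0833333 → 19 → t, 0.4390/0.0416667 → 10 → k; chars tk.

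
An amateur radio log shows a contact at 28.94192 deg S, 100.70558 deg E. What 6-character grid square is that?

OG01ib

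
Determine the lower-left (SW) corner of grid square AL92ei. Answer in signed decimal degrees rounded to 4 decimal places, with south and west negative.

Field A=0, L=11: +0·20° lon, +11·10° lat → SW at lon -180°, lat 20°.
Square 9, 2: +9·2° lon, +2·1° lat → SW at lon -162°, lat 22°.
Subsquare e=4, i=8: +4·0.0833333° lon, +8·0.0416667° lat → SW at lon -161.667°, lat 22.3333°.
latitude 22.3333, longitude -161.6667.

22.3333, -161.6667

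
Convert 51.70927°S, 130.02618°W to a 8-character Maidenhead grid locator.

Offset from 180°W / 90°S: lon 49.97382°, lat 38.29073°.
Field: lon ⌊49.97382/20⌋ = 2 → C; lat ⌊38.29073/10⌋ = 3 → D.
Square: lon ⌊9.97382/2⌋ = 4; lat ⌊8.29073/1⌋ = 8.
Subsquare: lon ⌊1.97382/0.0833333⌋ = 23 → x; lat ⌊0.29073/0.0416667⌋ = 6 → g.
Extended square: lon ⌊0.05715/0.00833333⌋ = 6; lat ⌊0.04073/0.00416667⌋ = 9.

CD48xg69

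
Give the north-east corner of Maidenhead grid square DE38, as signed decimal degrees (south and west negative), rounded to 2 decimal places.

-41.00, -112.00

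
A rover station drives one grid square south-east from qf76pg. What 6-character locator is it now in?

Longitude subsquare p = 15; +1 → 16 = q.
Latitude subsquare g = 6; −1 → 5 = f.

QF76qf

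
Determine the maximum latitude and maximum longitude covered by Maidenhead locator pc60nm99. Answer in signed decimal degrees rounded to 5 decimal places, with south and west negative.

-69.45833, 133.16667

Field P=15, C=2: +15·20° lon, +2·10° lat → SW at lon 120°, lat -70°.
Square 6, 0: +6·2° lon, +0·1° lat → SW at lon 132°, lat -70°.
Subsquare n=13, m=12: +13·0.0833333° lon, +12·0.0416667° lat → SW at lon 133.083°, lat -69.5°.
Extended square 9, 9: +9·0.00833333° lon, +9·0.00416667° lat → SW at lon 133.158°, lat -69.4625°.
Cell spans 0.00833333° lon × 0.00416667° lat. NE corner is SW corner plus one full cell.
latitude -69.45833, longitude 133.16667.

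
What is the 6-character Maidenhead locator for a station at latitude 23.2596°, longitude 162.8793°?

Offset from 180°W / 90°S: lon 342.8793°, lat 113.2596°.
Field (20°×10°, letters A–R): 342.8793/20 → 17 → R, 113.2596/10 → 11 → L; chars RL.
Square (2°×1°, digits 0–9): 2.8793/2 → 1, 3.2596/1 → 3; chars 13.
Subsquare (5′×2.5′, letters a–x): 0.8793/0.0833333 → 10 → k, 0.2596/0.0416667 → 6 → g; chars kg.

RL13kg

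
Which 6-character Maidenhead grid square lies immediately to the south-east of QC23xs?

QC33ar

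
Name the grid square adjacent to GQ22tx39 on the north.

Latitude extended square 9; +1 → 10, wraps to 0, carry into subsquare.
Latitude subsquare x = 23; +1 → 24, wraps to 0 = a, carry into square.
Latitude square 2; +1 → 3.
The longitude characters are unchanged.

GQ23ta30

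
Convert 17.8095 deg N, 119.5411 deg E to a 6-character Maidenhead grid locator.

Add 180° to longitude and 90° to latitude: 299.5411, 107.8095.
Field: lon ⌊299.5411/20⌋ = 14 → O; lat ⌊107.8095/10⌋ = 10 → K.
Square: lon ⌊19.5411/2⌋ = 9; lat ⌊7.8095/1⌋ = 7.
Subsquare: lon ⌊1.5411/0.0833333⌋ = 18 → s; lat ⌊0.8095/0.0416667⌋ = 19 → t.

OK97st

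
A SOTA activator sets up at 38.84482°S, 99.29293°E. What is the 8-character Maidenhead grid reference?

Add 180° to longitude and 90° to latitude: 279.29293, 51.15518.
Field (20°×10°, letters A–R): lon ⌊279.29293/20⌋ = 13 → N; lat ⌊51.15518/10⌋ = 5 → F.
Square (2°×1°, digits 0–9): lon ⌊19.29293/2⌋ = 9; lat ⌊1.15518/1⌋ = 1.
Subsquare (5′×2.5′, letters a–x): lon ⌊1.29293/0.0833333⌋ = 15 → p; lat ⌊0.15518/0.0416667⌋ = 3 → d.
Extended square (30″×15″, digits 0–9): lon ⌊0.04293/0.00833333⌋ = 5; lat ⌊0.03018/0.00416667⌋ = 7.

NF91pd57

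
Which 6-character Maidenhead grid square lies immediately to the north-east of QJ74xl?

QJ84am

Longitude subsquare x = 23; +1 → 24, wraps to 0 = a, carry into square.
Longitude square 7; +1 → 8.
Latitude subsquare l = 11; +1 → 12 = m.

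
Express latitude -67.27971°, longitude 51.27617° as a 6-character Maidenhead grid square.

Shift to the Maidenhead origin (180°W, 90°S): lon 231.2762, lat 22.7203.
Field (20°×10°, letters A–R): 231.2762/20 → 11 → L, 22.7203/10 → 2 → C; chars LC.
Square (2°×1°, digits 0–9): 11.2762/2 → 5, 2.7203/1 → 2; chars 52.
Subsquare (5′×2.5′, letters a–x): 1.2762/0.0833333 → 15 → p, 0.7203/0.0416667 → 17 → r; chars pr.

LC52pr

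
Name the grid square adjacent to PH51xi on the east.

PH61ai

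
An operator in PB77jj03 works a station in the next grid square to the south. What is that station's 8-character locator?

Latitude extended square 3; −1 → 2.
The longitude characters are unchanged.

PB77jj02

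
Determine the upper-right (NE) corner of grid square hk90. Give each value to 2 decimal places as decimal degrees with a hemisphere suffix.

11.00° N, 20.00° W

Field H=7, K=10: +7·20° lon, +10·10° lat → SW at lon -40°, lat 10°.
Square 9, 0: +9·2° lon, +0·1° lat → SW at lon -22°, lat 10°.
Cell spans 2° lon × 1° lat. NE corner is SW corner plus one full cell.
latitude 11.00° N, longitude 20.00° W.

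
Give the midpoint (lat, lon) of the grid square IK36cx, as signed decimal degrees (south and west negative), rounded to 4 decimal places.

16.9792, -13.7917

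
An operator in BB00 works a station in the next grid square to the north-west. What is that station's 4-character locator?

Longitude square 0; −1 → -1, wraps to 9, carry into field.
Longitude field B = 1; −1 → 0 = A.
Latitude square 0; +1 → 1.

AB91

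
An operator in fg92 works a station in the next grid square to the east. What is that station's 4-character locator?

Longitude square 9; +1 → 10, wraps to 0, carry into field.
Longitude field F = 5; +1 → 6 = G.
The latitude characters are unchanged.

GG02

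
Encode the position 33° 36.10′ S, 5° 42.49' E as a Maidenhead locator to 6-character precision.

JF26uj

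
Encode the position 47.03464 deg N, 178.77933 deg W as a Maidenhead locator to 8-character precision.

Offset from 180°W / 90°S: lon 1.22067°, lat 137.03464°.
Field: 1.22067/20 → 0 → A, 137.03464/10 → 13 → N; chars AN.
Square: 1.22067/2 → 0, 7.03464/1 → 7; chars 07.
Subsquare: 1.22067/0.0833333 → 14 → o, 0.03464/0.0416667 → 0 → a; chars oa.
Extended square: 0.05400/0.00833333 → 6, 0.03464/0.00416667 → 8; chars 68.

AN07oa68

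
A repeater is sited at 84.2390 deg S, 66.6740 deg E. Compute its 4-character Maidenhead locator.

Offset from 180°W / 90°S: lon 246.67°, lat 5.76°.
Field: 246.67/20 → 12 → M, 5.76/10 → 0 → A; chars MA.
Square: 6.67/2 → 3, 5.76/1 → 5; chars 35.

MA35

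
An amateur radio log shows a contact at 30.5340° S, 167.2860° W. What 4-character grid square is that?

AF69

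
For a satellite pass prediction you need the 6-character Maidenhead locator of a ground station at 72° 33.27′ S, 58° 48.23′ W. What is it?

Add 180° to longitude and 90° to latitude: 121.1962, 17.4455.
Field: lon ⌊121.1962/20⌋ = 6 → G; lat ⌊17.4455/10⌋ = 1 → B.
Square: lon ⌊1.1962/2⌋ = 0; lat ⌊7.4455/1⌋ = 7.
Subsquare: lon ⌊1.1962/0.0833333⌋ = 14 → o; lat ⌊0.4455/0.0416667⌋ = 10 → k.

GB07ok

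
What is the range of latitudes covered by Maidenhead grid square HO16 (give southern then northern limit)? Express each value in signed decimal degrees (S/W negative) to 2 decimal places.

Field H=7, O=14: +7·20° lon, +14·10° lat → SW at lon -40°, lat 50°.
Square 1, 6: +1·2° lon, +6·1° lat → SW at lon -38°, lat 56°.
Cell spans 2° lon × 1° lat.
south 56.00, north 57.00.

56.00, 57.00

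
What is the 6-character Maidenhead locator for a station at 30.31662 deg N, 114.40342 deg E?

Add 180° to longitude and 90° to latitude: 294.4034, 120.3166.
Field: lon ⌊294.4034/20⌋ = 14 → O; lat ⌊120.3166/10⌋ = 12 → M.
Square: lon ⌊14.4034/2⌋ = 7; lat ⌊0.3166/1⌋ = 0.
Subsquare: lon ⌊0.4034/0.0833333⌋ = 4 → e; lat ⌊0.3166/0.0416667⌋ = 7 → h.

OM70eh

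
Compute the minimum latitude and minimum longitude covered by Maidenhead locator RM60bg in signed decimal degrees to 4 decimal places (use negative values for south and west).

30.2500, 172.0833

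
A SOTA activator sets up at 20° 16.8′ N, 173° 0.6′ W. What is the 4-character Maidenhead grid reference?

AL30

Offset from 180°W / 90°S: lon 6.99°, lat 110.28°.
Field (20°×10°, letters A–R): lon ⌊6.99/20⌋ = 0 → A; lat ⌊110.28/10⌋ = 11 → L.
Square (2°×1°, digits 0–9): lon ⌊6.99/2⌋ = 3; lat ⌊0.28/1⌋ = 0.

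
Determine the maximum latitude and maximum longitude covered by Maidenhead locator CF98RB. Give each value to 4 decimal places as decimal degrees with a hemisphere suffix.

31.9167° S, 120.5000° W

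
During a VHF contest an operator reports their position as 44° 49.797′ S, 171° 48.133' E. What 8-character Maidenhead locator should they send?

RE55ve60

Add 180° to longitude and 90° to latitude: 351.80222, 45.17005.
Field: 351.80222/20 → 17 → R, 45.17005/10 → 4 → E; chars RE.
Square: 11.80222/2 → 5, 5.17005/1 → 5; chars 55.
Subsquare: 1.80222/0.0833333 → 21 → v, 0.17005/0.0416667 → 4 → e; chars ve.
Extended square: 0.05222/0.00833333 → 6, 0.00338/0.00416667 → 0; chars 60.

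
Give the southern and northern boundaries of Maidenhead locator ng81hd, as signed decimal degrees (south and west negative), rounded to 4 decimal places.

-28.8750, -28.8333

Field N=13, G=6: +13·20° lon, +6·10° lat → SW at lon 80°, lat -30°.
Square 8, 1: +8·2° lon, +1·1° lat → SW at lon 96°, lat -29°.
Subsquare h=7, d=3: +7·0.0833333° lon, +3·0.0416667° lat → SW at lon 96.5833°, lat -28.875°.
Cell spans 0.0833333° lon × 0.0416667° lat.
south -28.8750, north -28.8333.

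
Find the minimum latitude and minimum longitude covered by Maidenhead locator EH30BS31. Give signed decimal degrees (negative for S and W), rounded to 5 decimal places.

-19.24583, -93.89167

Field E=4, H=7: +4·20° lon, +7·10° lat → SW at lon -100°, lat -20°.
Square 3, 0: +3·2° lon, +0·1° lat → SW at lon -94°, lat -20°.
Subsquare b=1, s=18: +1·0.0833333° lon, +18·0.0416667° lat → SW at lon -93.9167°, lat -19.25°.
Extended square 3, 1: +3·0.00833333° lon, +1·0.00416667° lat → SW at lon -93.8917°, lat -19.2458°.
latitude -19.24583, longitude -93.89167.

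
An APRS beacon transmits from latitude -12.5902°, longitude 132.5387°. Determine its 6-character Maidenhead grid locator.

Offset from 180°W / 90°S: lon 312.5387°, lat 77.4098°.
Field: lon ⌊312.5387/20⌋ = 15 → P; lat ⌊77.4098/10⌋ = 7 → H.
Square: lon ⌊12.5387/2⌋ = 6; lat ⌊7.4098/1⌋ = 7.
Subsquare: lon ⌊0.5387/0.0833333⌋ = 6 → g; lat ⌊0.4098/0.0416667⌋ = 9 → j.

PH67gj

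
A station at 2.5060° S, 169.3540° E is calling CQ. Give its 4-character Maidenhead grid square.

Offset from 180°W / 90°S: lon 349.35°, lat 87.49°.
Field (20°×10°, letters A–R): 349.35/20 → 17 → R, 87.49/10 → 8 → I; chars RI.
Square (2°×1°, digits 0–9): 9.35/2 → 4, 7.49/1 → 7; chars 47.

RI47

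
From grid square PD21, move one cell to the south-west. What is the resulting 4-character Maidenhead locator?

PD10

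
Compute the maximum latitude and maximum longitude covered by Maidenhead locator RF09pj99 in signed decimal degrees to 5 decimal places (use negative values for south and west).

Field R=17, F=5: +17·20° lon, +5·10° lat → SW at lon 160°, lat -40°.
Square 0, 9: +0·2° lon, +9·1° lat → SW at lon 160°, lat -31°.
Subsquare p=15, j=9: +15·0.0833333° lon, +9·0.0416667° lat → SW at lon 161.25°, lat -30.625°.
Extended square 9, 9: +9·0.00833333° lon, +9·0.00416667° lat → SW at lon 161.325°, lat -30.5875°.
Cell spans 0.00833333° lon × 0.00416667° lat. NE corner is SW corner plus one full cell.
latitude -30.58333, longitude 161.33333.

-30.58333, 161.33333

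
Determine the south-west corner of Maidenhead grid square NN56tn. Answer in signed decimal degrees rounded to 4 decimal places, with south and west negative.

Field N=13, N=13: +13·20° lon, +13·10° lat → SW at lon 80°, lat 40°.
Square 5, 6: +5·2° lon, +6·1° lat → SW at lon 90°, lat 46°.
Subsquare t=19, n=13: +19·0.0833333° lon, +13·0.0416667° lat → SW at lon 91.5833°, lat 46.5417°.
latitude 46.5417, longitude 91.5833.

46.5417, 91.5833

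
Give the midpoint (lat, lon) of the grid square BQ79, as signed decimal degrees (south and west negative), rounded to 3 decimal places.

79.500, -145.000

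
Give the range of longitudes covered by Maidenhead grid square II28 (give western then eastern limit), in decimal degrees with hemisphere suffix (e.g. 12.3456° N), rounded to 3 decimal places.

16.000° W, 14.000° W

Field I=8, I=8: +8·20° lon, +8·10° lat → SW at lon -20°, lat -10°.
Square 2, 8: +2·2° lon, +8·1° lat → SW at lon -16°, lat -2°.
Cell spans 2° lon × 1° lat.
west 16.000° W, east 14.000° W.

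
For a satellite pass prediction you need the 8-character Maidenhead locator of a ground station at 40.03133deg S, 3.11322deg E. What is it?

JE19nx32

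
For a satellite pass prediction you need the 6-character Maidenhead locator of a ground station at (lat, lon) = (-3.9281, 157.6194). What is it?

Offset from 180°W / 90°S: lon 337.6194°, lat 86.0719°.
Field: lon ⌊337.6194/20⌋ = 16 → Q; lat ⌊86.0719/10⌋ = 8 → I.
Square: lon ⌊17.6194/2⌋ = 8; lat ⌊6.0719/1⌋ = 6.
Subsquare: lon ⌊1.6194/0.0833333⌋ = 19 → t; lat ⌊0.0719/0.0416667⌋ = 1 → b.

QI86tb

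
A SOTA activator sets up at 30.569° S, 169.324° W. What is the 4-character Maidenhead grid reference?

AF59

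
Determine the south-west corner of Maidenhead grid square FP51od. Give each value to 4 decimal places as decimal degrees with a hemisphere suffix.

Field F=5, P=15: +5·20° lon, +15·10° lat → SW at lon -80°, lat 60°.
Square 5, 1: +5·2° lon, +1·1° lat → SW at lon -70°, lat 61°.
Subsquare o=14, d=3: +14·0.0833333° lon, +3·0.0416667° lat → SW at lon -68.8333°, lat 61.125°.
latitude 61.1250° N, longitude 68.8333° W.

61.1250° N, 68.8333° W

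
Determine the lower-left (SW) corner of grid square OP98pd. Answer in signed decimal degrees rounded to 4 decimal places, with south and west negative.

68.1250, 119.2500

Field O=14, P=15: +14·20° lon, +15·10° lat → SW at lon 100°, lat 60°.
Square 9, 8: +9·2° lon, +8·1° lat → SW at lon 118°, lat 68°.
Subsquare p=15, d=3: +15·0.0833333° lon, +3·0.0416667° lat → SW at lon 119.25°, lat 68.125°.
latitude 68.1250, longitude 119.2500.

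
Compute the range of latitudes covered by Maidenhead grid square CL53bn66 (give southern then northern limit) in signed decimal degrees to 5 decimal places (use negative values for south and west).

Field C=2, L=11: +2·20° lon, +11·10° lat → SW at lon -140°, lat 20°.
Square 5, 3: +5·2° lon, +3·1° lat → SW at lon -130°, lat 23°.
Subsquare b=1, n=13: +1·0.0833333° lon, +13·0.0416667° lat → SW at lon -129.917°, lat 23.5417°.
Extended square 6, 6: +6·0.00833333° lon, +6·0.00416667° lat → SW at lon -129.867°, lat 23.5667°.
Cell spans 0.00833333° lon × 0.00416667° lat.
south 23.56667, north 23.57083.

23.56667, 23.57083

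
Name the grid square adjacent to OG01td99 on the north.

Latitude extended square 9; +1 → 10, wraps to 0, carry into subsquare.
Latitude subsquare d = 3; +1 → 4 = e.
The longitude characters are unchanged.

OG01te90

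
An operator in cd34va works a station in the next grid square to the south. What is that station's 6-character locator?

CD33vx

Latitude subsquare a = 0; −1 → -1, wraps to 23 = x, carry into square.
Latitude square 4; −1 → 3.
The longitude characters are unchanged.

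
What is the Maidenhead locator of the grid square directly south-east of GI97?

HI06

Longitude square 9; +1 → 10, wraps to 0, carry into field.
Longitude field G = 6; +1 → 7 = H.
Latitude square 7; −1 → 6.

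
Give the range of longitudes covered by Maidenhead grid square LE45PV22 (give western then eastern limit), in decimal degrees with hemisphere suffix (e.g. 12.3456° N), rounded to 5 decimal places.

Field L=11, E=4: +11·20° lon, +4·10° lat → SW at lon 40°, lat -50°.
Square 4, 5: +4·2° lon, +5·1° lat → SW at lon 48°, lat -45°.
Subsquare p=15, v=21: +15·0.0833333° lon, +21·0.0416667° lat → SW at lon 49.25°, lat -44.125°.
Extended square 2, 2: +2·0.00833333° lon, +2·0.00416667° lat → SW at lon 49.2667°, lat -44.1167°.
Cell spans 0.00833333° lon × 0.00416667° lat.
west 49.26667° E, east 49.27500° E.

49.26667° E, 49.27500° E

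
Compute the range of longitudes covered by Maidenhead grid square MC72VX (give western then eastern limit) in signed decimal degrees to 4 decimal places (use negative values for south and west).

75.7500, 75.8333

Field M=12, C=2: +12·20° lon, +2·10° lat → SW at lon 60°, lat -70°.
Square 7, 2: +7·2° lon, +2·1° lat → SW at lon 74°, lat -68°.
Subsquare v=21, x=23: +21·0.0833333° lon, +23·0.0416667° lat → SW at lon 75.75°, lat -67.0417°.
Cell spans 0.0833333° lon × 0.0416667° lat.
west 75.7500, east 75.8333.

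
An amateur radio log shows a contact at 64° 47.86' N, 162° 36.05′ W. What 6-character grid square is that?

AP84qt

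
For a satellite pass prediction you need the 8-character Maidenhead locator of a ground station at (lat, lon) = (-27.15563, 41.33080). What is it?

Add 180° to longitude and 90° to latitude: 221.33080, 62.84437.
Field (20°×10°, letters A–R): 221.33080/20 → 11 → L, 62.84437/10 → 6 → G; chars LG.
Square (2°×1°, digits 0–9): 1.33080/2 → 0, 2.84437/1 → 2; chars 02.
Subsquare (5′×2.5′, letters a–x): 1.33080/0.0833333 → 15 → p, 0.84437/0.0416667 → 20 → u; chars pu.
Extended square (30″×15″, digits 0–9): 0.08080/0.00833333 → 9, 0.01104/0.00416667 → 2; chars 92.

LG02pu92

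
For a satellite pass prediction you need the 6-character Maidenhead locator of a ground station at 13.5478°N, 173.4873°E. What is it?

RK63rn

Offset from 180°W / 90°S: lon 353.4873°, lat 103.5478°.
Field (20°×10°, letters A–R): lon ⌊353.4873/20⌋ = 17 → R; lat ⌊103.5478/10⌋ = 10 → K.
Square (2°×1°, digits 0–9): lon ⌊13.4873/2⌋ = 6; lat ⌊3.5478/1⌋ = 3.
Subsquare (5′×2.5′, letters a–x): lon ⌊1.4873/0.0833333⌋ = 17 → r; lat ⌊0.5478/0.0416667⌋ = 13 → n.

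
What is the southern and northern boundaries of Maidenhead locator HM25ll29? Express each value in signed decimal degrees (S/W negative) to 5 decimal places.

35.49583, 35.50000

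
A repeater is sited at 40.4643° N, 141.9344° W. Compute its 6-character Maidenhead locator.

Shift to the Maidenhead origin (180°W, 90°S): lon 38.0656, lat 130.4643.
Field (20°×10°, letters A–R): lon ⌊38.0656/20⌋ = 1 → B; lat ⌊130.4643/10⌋ = 13 → N.
Square (2°×1°, digits 0–9): lon ⌊18.0656/2⌋ = 9; lat ⌊0.4643/1⌋ = 0.
Subsquare (5′×2.5′, letters a–x): lon ⌊0.0656/0.0833333⌋ = 0 → a; lat ⌊0.4643/0.0416667⌋ = 11 → l.

BN90al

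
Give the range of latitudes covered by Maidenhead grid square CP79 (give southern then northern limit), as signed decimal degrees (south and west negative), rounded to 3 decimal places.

Field C=2, P=15: +2·20° lon, +15·10° lat → SW at lon -140°, lat 60°.
Square 7, 9: +7·2° lon, +9·1° lat → SW at lon -126°, lat 69°.
Cell spans 2° lon × 1° lat.
south 69.000, north 70.000.

69.000, 70.000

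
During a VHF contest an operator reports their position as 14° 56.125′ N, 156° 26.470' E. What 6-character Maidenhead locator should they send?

Add 180° to longitude and 90° to latitude: 336.4412, 104.9354.
Field (20°×10°, letters A–R): 336.4412/20 → 16 → Q, 104.9354/10 → 10 → K; chars QK.
Square (2°×1°, digits 0–9): 16.4412/2 → 8, 4.9354/1 → 4; chars 84.
Subsquare (5′×2.5′, letters a–x): 0.4412/0.0833333 → 5 → f, 0.9354/0.0416667 → 22 → w; chars fw.

QK84fw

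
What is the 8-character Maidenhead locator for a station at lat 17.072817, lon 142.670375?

Shift to the Maidenhead origin (180°W, 90°S): lon 322.67038, lat 107.07282.
Field (20°×10°, letters A–R): lon ⌊322.67038/20⌋ = 16 → Q; lat ⌊107.07282/10⌋ = 10 → K.
Square (2°×1°, digits 0–9): lon ⌊2.67038/2⌋ = 1; lat ⌊7.07282/1⌋ = 7.
Subsquare (5′×2.5′, letters a–x): lon ⌊0.67038/0.0833333⌋ = 8 → i; lat ⌊0.07282/0.0416667⌋ = 1 → b.
Extended square (30″×15″, digits 0–9): lon ⌊0.00371/0.00833333⌋ = 0; lat ⌊0.03115/0.00416667⌋ = 7.

QK17ib07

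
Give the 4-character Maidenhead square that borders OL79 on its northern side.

Latitude square 9; +1 → 10, wraps to 0, carry into field.
Latitude field L = 11; +1 → 12 = M.
The longitude characters are unchanged.

OM70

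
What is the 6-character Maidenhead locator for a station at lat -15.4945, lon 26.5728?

Add 180° to longitude and 90° to latitude: 206.5728, 74.5055.
Field: lon ⌊206.5728/20⌋ = 10 → K; lat ⌊74.5055/10⌋ = 7 → H.
Square: lon ⌊6.5728/2⌋ = 3; lat ⌊4.5055/1⌋ = 4.
Subsquare: lon ⌊0.5728/0.0833333⌋ = 6 → g; lat ⌊0.5055/0.0416667⌋ = 12 → m.

KH34gm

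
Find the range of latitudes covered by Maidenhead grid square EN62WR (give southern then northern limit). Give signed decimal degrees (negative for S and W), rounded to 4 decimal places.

42.7083, 42.7500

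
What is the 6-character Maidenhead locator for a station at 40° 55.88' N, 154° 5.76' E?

QN70bw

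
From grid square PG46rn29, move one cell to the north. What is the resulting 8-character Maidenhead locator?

Latitude extended square 9; +1 → 10, wraps to 0, carry into subsquare.
Latitude subsquare n = 13; +1 → 14 = o.
The longitude characters are unchanged.

PG46ro20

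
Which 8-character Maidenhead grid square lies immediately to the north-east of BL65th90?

Longitude extended square 9; +1 → 10, wraps to 0, carry into subsquare.
Longitude subsquare t = 19; +1 → 20 = u.
Latitude extended square 0; +1 → 1.

BL65uh01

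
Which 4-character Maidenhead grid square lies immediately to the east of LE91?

Longitude square 9; +1 → 10, wraps to 0, carry into field.
Longitude field L = 11; +1 → 12 = M.
The latitude characters are unchanged.

ME01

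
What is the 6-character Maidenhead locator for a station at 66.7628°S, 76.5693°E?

Offset from 180°W / 90°S: lon 256.5693°, lat 23.2372°.
Field (20°×10°, letters A–R): lon ⌊256.5693/20⌋ = 12 → M; lat ⌊23.2372/10⌋ = 2 → C.
Square (2°×1°, digits 0–9): lon ⌊16.5693/2⌋ = 8; lat ⌊3.2372/1⌋ = 3.
Subsquare (5′×2.5′, letters a–x): lon ⌊0.5693/0.0833333⌋ = 6 → g; lat ⌊0.2372/0.0416667⌋ = 5 → f.

MC83gf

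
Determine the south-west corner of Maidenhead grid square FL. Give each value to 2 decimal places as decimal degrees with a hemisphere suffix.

Field F=5, L=11: +5·20° lon, +11·10° lat → SW at lon -80°, lat 20°.
latitude 20.00° N, longitude 80.00° W.

20.00° N, 80.00° W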